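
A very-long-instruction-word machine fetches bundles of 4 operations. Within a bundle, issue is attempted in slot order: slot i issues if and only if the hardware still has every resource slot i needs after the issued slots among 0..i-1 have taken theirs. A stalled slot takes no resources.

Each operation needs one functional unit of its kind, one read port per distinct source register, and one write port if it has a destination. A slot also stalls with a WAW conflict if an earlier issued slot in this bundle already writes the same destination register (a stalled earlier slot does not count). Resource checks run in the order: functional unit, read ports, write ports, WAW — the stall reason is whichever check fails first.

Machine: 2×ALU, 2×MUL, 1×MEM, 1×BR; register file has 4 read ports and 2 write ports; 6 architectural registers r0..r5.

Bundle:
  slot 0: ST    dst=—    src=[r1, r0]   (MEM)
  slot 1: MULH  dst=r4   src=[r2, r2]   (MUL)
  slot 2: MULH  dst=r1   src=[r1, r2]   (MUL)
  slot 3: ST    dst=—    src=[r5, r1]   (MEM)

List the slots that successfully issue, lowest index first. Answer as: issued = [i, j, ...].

issued = [0, 1]

[0] MEM needs rd=2 wr=0: ok; after: ALU=2 MUL=2 MEM=0 BR=1, R=2, W=2
[1] MUL needs rd=1 wr=1: ok; after: ALU=2 MUL=1 MEM=0 BR=1, R=1, W=1
[2] MUL needs rd=2 wr=1: RD_PORT; after: ALU=2 MUL=1 MEM=0 BR=1, R=1, W=1
[3] MEM needs rd=2 wr=0: FU; after: ALU=2 MUL=1 MEM=0 BR=1, R=1, W=1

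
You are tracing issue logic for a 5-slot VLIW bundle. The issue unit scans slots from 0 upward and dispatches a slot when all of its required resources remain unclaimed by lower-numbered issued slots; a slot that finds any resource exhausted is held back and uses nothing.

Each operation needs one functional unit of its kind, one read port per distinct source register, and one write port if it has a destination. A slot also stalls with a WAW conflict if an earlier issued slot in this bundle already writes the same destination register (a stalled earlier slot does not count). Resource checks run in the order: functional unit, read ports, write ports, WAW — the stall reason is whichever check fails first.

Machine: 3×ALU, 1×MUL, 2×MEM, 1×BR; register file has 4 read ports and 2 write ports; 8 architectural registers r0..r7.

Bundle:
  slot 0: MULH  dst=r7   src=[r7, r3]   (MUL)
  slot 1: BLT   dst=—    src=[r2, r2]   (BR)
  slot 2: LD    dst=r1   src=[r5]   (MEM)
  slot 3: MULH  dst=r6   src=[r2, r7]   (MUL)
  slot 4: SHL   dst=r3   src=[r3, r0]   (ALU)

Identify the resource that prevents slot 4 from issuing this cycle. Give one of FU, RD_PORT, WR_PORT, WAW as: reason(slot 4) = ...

reason(slot 4) = RD_PORT

slot 0 (MUL): ISSUE — free A3,Mu0,Ld2,B1 rp2 wp1
slot 1 (BR): ISSUE — free A3,Mu0,Ld2,B0 rp1 wp1
slot 2 (MEM): ISSUE — free A3,Mu0,Ld1,B0 rp0 wp0
slot 3 (MUL): stall FU — free A3,Mu0,Ld1,B0 rp0 wp0
slot 4 (ALU): stall RD_PORT — free A3,Mu0,Ld1,B0 rp0 wp0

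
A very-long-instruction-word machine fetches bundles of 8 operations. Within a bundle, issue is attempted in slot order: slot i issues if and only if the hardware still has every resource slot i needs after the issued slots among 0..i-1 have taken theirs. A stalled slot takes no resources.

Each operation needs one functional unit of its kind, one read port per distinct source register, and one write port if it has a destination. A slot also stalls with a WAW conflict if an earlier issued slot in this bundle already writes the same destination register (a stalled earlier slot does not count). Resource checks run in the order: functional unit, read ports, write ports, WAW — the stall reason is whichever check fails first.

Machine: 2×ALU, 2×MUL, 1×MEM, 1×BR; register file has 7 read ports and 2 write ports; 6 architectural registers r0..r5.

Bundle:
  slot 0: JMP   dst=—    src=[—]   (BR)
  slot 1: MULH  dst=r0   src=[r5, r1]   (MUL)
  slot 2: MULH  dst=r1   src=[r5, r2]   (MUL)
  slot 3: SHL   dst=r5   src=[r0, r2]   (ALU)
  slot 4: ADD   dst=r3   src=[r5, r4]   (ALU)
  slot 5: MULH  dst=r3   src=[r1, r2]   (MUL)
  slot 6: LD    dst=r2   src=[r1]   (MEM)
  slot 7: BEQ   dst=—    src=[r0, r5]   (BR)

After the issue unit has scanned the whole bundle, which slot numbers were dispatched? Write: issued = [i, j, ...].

#0 BR src=- dispatched  <A:2 Mu:2 Ld:1 B:0 rd:7 wr:2>
#1 MUL src=r5,r1 dispatched  <A:2 Mu:1 Ld:1 B:0 rd:5 wr:1>
#2 MUL src=r5,r2 dispatched  <A:2 Mu:0 Ld:1 B:0 rd:3 wr:0>
#3 ALU src=r0,r2 held:WR_PORT  <A:2 Mu:0 Ld:1 B:0 rd:3 wr:0>
#4 ALU src=r5,r4 held:WR_PORT  <A:2 Mu:0 Ld:1 B:0 rd:3 wr:0>
#5 MUL src=r1,r2 held:FU  <A:2 Mu:0 Ld:1 B:0 rd:3 wr:0>
#6 MEM src=r1 held:WR_PORT  <A:2 Mu:0 Ld:1 B:0 rd:3 wr:0>
#7 BR src=r0,r5 held:FU  <A:2 Mu:0 Ld:1 B:0 rd:3 wr:0>

issued = [0, 1, 2]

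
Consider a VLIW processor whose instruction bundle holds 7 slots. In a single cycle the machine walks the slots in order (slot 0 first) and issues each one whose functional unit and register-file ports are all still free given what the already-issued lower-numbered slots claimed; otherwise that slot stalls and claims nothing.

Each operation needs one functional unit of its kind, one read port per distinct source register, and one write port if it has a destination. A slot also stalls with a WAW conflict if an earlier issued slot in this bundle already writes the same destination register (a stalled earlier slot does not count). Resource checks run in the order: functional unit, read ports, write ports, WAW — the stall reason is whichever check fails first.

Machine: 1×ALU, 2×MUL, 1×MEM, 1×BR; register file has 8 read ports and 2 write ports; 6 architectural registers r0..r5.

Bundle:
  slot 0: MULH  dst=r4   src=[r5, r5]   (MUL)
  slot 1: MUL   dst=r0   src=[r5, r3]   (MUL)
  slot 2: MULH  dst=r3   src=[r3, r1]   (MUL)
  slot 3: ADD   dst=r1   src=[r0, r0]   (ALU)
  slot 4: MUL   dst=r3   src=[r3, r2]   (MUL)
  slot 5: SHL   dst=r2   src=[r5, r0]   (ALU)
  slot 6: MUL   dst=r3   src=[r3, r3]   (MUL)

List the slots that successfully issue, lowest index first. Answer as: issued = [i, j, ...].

issued = [0, 1]

(0) want 1×MUL +1rd +1wr — yes → AL1|MU1|ME1|BR1|rd7|wr1
(1) want 1×MUL +2rd +1wr — yes → AL1|MU0|ME1|BR1|rd5|wr0
(2) want 1×MUL +2rd +1wr — FU → AL1|MU0|ME1|BR1|rd5|wr0
(3) want 1×ALU +1rd +1wr — WR_PORT → AL1|MU0|ME1|BR1|rd5|wr0
(4) want 1×MUL +2rd +1wr — FU → AL1|MU0|ME1|BR1|rd5|wr0
(5) want 1×ALU +2rd +1wr — WR_PORT → AL1|MU0|ME1|BR1|rd5|wr0
(6) want 1×MUL +1rd +1wr — FU → AL1|MU0|ME1|BR1|rd5|wr0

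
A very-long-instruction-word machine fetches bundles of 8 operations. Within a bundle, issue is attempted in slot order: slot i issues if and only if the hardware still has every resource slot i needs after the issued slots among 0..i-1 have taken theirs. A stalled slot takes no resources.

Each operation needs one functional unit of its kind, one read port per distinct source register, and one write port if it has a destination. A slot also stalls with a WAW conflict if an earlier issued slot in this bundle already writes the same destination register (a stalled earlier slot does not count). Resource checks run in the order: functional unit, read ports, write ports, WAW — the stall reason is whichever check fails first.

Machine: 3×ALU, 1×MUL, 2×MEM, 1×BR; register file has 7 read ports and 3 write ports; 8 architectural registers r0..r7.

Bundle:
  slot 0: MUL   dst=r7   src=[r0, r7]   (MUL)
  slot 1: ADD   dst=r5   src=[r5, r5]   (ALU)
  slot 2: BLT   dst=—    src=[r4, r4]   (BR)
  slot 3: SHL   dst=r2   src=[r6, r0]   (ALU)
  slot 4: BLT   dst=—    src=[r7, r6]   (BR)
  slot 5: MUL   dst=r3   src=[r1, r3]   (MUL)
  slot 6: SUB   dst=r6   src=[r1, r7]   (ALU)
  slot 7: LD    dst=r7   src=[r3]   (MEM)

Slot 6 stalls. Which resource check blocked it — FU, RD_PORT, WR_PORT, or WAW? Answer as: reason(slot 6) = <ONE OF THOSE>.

[0] MUL needs rd=2 wr=1: ok; after: ALU=3 MUL=0 MEM=2 BR=1, R=5, W=2
[1] ALU needs rd=1 wr=1: ok; after: ALU=2 MUL=0 MEM=2 BR=1, R=4, W=1
[2] BR needs rd=1 wr=0: ok; after: ALU=2 MUL=0 MEM=2 BR=0, R=3, W=1
[3] ALU needs rd=2 wr=1: ok; after: ALU=1 MUL=0 MEM=2 BR=0, R=1, W=0
[4] BR needs rd=2 wr=0: FU; after: ALU=1 MUL=0 MEM=2 BR=0, R=1, W=0
[5] MUL needs rd=2 wr=1: FU; after: ALU=1 MUL=0 MEM=2 BR=0, R=1, W=0
[6] ALU needs rd=2 wr=1: RD_PORT; after: ALU=1 MUL=0 MEM=2 BR=0, R=1, W=0
[7] MEM needs rd=1 wr=1: WR_PORT; after: ALU=1 MUL=0 MEM=2 BR=0, R=1, W=0

reason(slot 6) = RD_PORT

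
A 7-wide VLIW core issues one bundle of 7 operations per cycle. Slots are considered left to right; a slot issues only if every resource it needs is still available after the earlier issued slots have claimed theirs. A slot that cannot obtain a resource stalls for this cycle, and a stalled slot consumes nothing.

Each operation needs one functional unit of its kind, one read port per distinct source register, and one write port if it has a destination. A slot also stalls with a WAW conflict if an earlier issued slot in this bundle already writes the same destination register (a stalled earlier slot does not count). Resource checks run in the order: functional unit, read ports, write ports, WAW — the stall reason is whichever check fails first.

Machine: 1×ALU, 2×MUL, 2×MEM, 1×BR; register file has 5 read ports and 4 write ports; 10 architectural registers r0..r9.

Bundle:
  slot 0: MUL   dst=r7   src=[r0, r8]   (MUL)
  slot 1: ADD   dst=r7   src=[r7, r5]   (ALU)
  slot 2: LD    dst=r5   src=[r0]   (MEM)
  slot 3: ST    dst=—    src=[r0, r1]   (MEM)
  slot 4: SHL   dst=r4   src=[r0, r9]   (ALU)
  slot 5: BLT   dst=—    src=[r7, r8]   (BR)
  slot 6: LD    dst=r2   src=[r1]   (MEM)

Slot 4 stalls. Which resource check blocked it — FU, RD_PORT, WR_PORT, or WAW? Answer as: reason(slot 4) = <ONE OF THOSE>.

reason(slot 4) = RD_PORT

#0 MUL src=r0,r8 dispatched  <A:1 Mu:1 Ld:2 B:1 rd:3 wr:3>
#1 ALU src=r7,r5 held:WAW  <A:1 Mu:1 Ld:2 B:1 rd:3 wr:3>
#2 MEM src=r0 dispatched  <A:1 Mu:1 Ld:1 B:1 rd:2 wr:2>
#3 MEM src=r0,r1 dispatched  <A:1 Mu:1 Ld:0 B:1 rd:0 wr:2>
#4 ALU src=r0,r9 held:RD_PORT  <A:1 Mu:1 Ld:0 B:1 rd:0 wr:2>
#5 BR src=r7,r8 held:RD_PORT  <A:1 Mu:1 Ld:0 B:1 rd:0 wr:2>
#6 MEM src=r1 held:FU  <A:1 Mu:1 Ld:0 B:1 rd:0 wr:2>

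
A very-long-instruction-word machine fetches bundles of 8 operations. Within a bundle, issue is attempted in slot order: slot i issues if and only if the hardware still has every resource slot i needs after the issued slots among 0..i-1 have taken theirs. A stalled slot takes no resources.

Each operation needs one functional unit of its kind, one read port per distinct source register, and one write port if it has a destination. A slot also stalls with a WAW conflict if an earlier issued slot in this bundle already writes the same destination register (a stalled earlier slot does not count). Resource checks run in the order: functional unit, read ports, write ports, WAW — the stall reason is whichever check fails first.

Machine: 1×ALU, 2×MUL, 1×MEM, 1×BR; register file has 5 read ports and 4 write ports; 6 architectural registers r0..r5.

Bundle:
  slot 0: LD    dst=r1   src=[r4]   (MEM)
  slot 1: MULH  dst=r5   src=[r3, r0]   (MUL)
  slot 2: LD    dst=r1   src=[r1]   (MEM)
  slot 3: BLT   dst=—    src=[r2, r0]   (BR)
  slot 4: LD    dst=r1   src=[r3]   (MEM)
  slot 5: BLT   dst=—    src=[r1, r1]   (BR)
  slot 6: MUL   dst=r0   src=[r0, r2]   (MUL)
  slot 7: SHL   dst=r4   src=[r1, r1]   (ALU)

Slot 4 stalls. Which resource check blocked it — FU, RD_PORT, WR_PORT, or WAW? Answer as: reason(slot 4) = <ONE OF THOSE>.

reason(slot 4) = FU

(0) want 1×MEM +1rd +1wr — yes → AL1|MU2|ME0|BR1|rd4|wr3
(1) want 1×MUL +2rd +1wr — yes → AL1|MU1|ME0|BR1|rd2|wr2
(2) want 1×MEM +1rd +1wr — FU → AL1|MU1|ME0|BR1|rd2|wr2
(3) want 1×BR +2rd +0wr — yes → AL1|MU1|ME0|BR0|rd0|wr2
(4) want 1×MEM +1rd +1wr — FU → AL1|MU1|ME0|BR0|rd0|wr2
(5) want 1×BR +1rd +0wr — FU → AL1|MU1|ME0|BR0|rd0|wr2
(6) want 1×MUL +2rd +1wr — RD_PORT → AL1|MU1|ME0|BR0|rd0|wr2
(7) want 1×ALU +1rd +1wr — RD_PORT → AL1|MU1|ME0|BR0|rd0|wr2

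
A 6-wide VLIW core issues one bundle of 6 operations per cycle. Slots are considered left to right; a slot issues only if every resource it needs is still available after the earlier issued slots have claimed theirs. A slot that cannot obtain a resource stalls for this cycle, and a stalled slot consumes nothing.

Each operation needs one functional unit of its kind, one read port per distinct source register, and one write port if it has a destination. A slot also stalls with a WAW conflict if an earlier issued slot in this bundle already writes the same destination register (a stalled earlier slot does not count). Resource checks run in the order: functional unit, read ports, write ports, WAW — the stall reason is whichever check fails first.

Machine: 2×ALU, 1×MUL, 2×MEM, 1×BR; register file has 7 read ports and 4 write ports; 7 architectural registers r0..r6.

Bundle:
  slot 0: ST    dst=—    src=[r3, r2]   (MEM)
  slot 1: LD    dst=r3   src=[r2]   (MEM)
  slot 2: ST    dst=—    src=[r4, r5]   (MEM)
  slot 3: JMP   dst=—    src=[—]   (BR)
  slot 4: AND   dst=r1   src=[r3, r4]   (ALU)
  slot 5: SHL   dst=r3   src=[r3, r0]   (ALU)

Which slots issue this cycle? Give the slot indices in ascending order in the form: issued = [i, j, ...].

[0] MEM needs rd=2 wr=0: ok; after: ALU=2 MUL=1 MEM=1 BR=1, R=5, W=4
[1] MEM needs rd=1 wr=1: ok; after: ALU=2 MUL=1 MEM=0 BR=1, R=4, W=3
[2] MEM needs rd=2 wr=0: FU; after: ALU=2 MUL=1 MEM=0 BR=1, R=4, W=3
[3] BR needs rd=0 wr=0: ok; after: ALU=2 MUL=1 MEM=0 BR=0, R=4, W=3
[4] ALU needs rd=2 wr=1: ok; after: ALU=1 MUL=1 MEM=0 BR=0, R=2, W=2
[5] ALU needs rd=2 wr=1: WAW; after: ALU=1 MUL=1 MEM=0 BR=0, R=2, W=2

issued = [0, 1, 3, 4]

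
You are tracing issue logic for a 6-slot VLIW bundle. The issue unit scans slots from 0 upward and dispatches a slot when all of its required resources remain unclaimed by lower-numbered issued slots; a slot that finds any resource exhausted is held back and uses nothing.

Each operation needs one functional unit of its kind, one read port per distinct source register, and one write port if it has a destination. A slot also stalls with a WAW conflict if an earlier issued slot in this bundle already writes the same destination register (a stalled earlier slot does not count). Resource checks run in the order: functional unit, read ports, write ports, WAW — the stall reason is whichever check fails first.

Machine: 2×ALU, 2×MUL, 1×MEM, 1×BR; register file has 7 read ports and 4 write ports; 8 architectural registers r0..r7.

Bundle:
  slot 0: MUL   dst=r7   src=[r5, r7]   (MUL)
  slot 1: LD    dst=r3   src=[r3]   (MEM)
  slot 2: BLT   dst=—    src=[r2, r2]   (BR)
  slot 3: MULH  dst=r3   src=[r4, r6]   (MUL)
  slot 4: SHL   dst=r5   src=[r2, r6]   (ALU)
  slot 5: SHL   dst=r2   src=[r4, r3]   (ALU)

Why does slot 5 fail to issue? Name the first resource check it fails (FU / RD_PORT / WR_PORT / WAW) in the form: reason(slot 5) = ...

reason(slot 5) = RD_PORT

slot 0 (MUL): ISSUE — free A2,Mu1,Ld1,B1 rp5 wp3
slot 1 (MEM): ISSUE — free A2,Mu1,Ld0,B1 rp4 wp2
slot 2 (BR): ISSUE — free A2,Mu1,Ld0,B0 rp3 wp2
slot 3 (MUL): stall WAW — free A2,Mu1,Ld0,B0 rp3 wp2
slot 4 (ALU): ISSUE — free A1,Mu1,Ld0,B0 rp1 wp1
slot 5 (ALU): stall RD_PORT — free A1,Mu1,Ld0,B0 rp1 wp1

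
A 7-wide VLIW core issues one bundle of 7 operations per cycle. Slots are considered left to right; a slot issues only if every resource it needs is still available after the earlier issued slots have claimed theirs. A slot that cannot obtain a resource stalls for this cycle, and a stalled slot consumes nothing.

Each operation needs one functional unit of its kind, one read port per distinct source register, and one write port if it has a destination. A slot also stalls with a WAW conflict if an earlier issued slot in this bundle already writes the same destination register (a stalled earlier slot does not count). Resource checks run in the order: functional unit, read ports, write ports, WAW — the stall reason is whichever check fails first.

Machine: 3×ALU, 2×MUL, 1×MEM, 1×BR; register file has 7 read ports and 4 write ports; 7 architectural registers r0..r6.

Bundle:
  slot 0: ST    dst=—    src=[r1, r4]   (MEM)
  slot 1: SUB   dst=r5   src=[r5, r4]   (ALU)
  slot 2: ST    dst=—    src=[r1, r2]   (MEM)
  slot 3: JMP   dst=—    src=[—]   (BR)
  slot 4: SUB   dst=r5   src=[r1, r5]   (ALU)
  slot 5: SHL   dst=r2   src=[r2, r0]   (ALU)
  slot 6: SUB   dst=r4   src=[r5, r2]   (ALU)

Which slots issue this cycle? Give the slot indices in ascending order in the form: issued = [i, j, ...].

issued = [0, 1, 3, 5]

(0) want 1×MEM +2rd +0wr — yes → AL3|MU2|ME0|BR1|rd5|wr4
(1) want 1×ALU +2rd +1wr — yes → AL2|MU2|ME0|BR1|rd3|wr3
(2) want 1×MEM +2rd +0wr — FU → AL2|MU2|ME0|BR1|rd3|wr3
(3) want 1×BR +0rd +0wr — yes → AL2|MU2|ME0|BR0|rd3|wr3
(4) want 1×ALU +2rd +1wr — WAW → AL2|MU2|ME0|BR0|rd3|wr3
(5) want 1×ALU +2rd +1wr — yes → AL1|MU2|ME0|BR0|rd1|wr2
(6) want 1×ALU +2rd +1wr — RD_PORT → AL1|MU2|ME0|BR0|rd1|wr2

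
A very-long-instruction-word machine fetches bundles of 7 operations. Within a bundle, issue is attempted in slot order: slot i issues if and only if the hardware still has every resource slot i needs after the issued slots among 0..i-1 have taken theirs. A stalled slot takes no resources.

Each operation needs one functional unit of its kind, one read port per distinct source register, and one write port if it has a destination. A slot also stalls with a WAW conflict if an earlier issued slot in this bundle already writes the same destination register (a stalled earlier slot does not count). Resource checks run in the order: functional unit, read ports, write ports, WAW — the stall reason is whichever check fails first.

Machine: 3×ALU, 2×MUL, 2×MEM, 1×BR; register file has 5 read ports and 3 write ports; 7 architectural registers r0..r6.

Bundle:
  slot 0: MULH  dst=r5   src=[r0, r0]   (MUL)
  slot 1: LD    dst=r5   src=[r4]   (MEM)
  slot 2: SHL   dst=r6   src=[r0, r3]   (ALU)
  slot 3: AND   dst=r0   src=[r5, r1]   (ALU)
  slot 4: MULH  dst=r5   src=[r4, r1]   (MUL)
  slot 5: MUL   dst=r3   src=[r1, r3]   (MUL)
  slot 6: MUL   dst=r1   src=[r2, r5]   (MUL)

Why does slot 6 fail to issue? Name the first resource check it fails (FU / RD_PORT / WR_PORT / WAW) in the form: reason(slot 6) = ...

slot 0 (MUL): ISSUE — free A3,Mu1,Ld2,B1 rp4 wp2
slot 1 (MEM): stall WAW — free A3,Mu1,Ld2,B1 rp4 wp2
slot 2 (ALU): ISSUE — free A2,Mu1,Ld2,B1 rp2 wp1
slot 3 (ALU): ISSUE — free A1,Mu1,Ld2,B1 rp0 wp0
slot 4 (MUL): stall RD_PORT — free A1,Mu1,Ld2,B1 rp0 wp0
slot 5 (MUL): stall RD_PORT — free A1,Mu1,Ld2,B1 rp0 wp0
slot 6 (MUL): stall RD_PORT — free A1,Mu1,Ld2,B1 rp0 wp0

reason(slot 6) = RD_PORT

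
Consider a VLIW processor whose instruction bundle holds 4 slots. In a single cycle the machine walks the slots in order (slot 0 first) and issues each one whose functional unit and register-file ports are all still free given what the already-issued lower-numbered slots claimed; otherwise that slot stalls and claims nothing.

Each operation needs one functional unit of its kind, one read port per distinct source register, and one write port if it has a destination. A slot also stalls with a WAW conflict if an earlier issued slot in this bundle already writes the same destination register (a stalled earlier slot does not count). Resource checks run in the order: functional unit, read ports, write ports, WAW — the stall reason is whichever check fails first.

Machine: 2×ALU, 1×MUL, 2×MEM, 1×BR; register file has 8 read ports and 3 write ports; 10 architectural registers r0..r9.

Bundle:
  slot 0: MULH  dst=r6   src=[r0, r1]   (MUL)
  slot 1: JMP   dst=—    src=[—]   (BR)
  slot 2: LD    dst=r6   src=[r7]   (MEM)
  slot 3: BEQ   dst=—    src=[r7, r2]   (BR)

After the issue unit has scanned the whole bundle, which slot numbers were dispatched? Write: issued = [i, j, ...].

  0. MUL→r6 ⇒ go  {2A/0Mu/2Ld/1B | 6r 2w}
  1. BR ⇒ go  {2A/0Mu/2Ld/0B | 6r 2w}
  2. MEM→r6 ⇒ no(WAW)  {2A/0Mu/2Ld/0B | 6r 2w}
  3. BR ⇒ no(FU)  {2A/0Mu/2Ld/0B | 6r 2w}

issued = [0, 1]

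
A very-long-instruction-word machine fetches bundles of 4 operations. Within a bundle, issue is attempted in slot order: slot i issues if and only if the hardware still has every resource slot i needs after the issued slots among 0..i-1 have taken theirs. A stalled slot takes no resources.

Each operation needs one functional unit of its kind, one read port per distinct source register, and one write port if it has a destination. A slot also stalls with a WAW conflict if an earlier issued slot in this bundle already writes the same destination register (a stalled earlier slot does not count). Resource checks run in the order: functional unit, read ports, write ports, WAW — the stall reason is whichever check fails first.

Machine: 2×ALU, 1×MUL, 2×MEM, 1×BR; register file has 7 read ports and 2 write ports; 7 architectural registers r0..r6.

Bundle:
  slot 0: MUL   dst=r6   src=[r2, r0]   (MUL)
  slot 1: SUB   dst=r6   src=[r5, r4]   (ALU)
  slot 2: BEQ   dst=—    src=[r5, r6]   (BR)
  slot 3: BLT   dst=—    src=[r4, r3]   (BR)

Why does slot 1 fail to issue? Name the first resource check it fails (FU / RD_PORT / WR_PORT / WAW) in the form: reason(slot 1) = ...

reason(slot 1) = WAW

(0) want 1×MUL +2rd +1wr — yes → AL2|MU0|ME2|BR1|rd5|wr1
(1) want 1×ALU +2rd +1wr — WAW → AL2|MU0|ME2|BR1|rd5|wr1
(2) want 1×BR +2rd +0wr — yes → AL2|MU0|ME2|BR0|rd3|wr1
(3) want 1×BR +2rd +0wr — FU → AL2|MU0|ME2|BR0|rd3|wr1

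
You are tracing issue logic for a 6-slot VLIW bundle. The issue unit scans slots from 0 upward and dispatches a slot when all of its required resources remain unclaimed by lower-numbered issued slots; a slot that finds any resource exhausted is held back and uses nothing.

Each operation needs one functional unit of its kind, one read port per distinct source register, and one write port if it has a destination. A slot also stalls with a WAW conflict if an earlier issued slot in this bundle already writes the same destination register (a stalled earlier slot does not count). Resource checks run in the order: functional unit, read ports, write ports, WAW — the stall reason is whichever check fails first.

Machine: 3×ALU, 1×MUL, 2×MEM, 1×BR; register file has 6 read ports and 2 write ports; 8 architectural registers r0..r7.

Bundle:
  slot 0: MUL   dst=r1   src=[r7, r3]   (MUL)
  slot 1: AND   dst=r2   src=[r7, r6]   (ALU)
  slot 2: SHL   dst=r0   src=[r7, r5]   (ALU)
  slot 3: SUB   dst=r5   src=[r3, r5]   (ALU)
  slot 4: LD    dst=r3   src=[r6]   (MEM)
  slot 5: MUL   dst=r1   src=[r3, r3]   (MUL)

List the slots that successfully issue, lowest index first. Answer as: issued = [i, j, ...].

issued = [0, 1]

slot 0 (MUL): ISSUE — free A3,Mu0,Ld2,B1 rp4 wp1
slot 1 (ALU): ISSUE — free A2,Mu0,Ld2,B1 rp2 wp0
slot 2 (ALU): stall WR_PORT — free A2,Mu0,Ld2,B1 rp2 wp0
slot 3 (ALU): stall WR_PORT — free A2,Mu0,Ld2,B1 rp2 wp0
slot 4 (MEM): stall WR_PORT — free A2,Mu0,Ld2,B1 rp2 wp0
slot 5 (MUL): stall FU — free A2,Mu0,Ld2,B1 rp2 wp0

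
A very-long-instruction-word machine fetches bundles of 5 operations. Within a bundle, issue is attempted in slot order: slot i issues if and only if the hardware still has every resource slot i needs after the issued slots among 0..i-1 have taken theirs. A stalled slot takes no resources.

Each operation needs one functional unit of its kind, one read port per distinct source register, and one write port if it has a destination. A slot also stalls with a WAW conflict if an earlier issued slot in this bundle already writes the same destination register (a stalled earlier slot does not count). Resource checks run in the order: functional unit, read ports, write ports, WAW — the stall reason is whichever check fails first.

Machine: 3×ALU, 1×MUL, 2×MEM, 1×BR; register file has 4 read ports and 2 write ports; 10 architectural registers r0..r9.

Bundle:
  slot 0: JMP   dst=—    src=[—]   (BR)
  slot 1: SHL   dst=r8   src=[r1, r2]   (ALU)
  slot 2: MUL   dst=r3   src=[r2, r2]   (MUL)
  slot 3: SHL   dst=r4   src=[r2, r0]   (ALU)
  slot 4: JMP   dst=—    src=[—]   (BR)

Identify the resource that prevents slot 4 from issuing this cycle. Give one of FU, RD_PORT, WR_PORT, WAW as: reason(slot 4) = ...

reason(slot 4) = FU

#0 BR src=- dispatched  <A:3 Mu:1 Ld:2 B:0 rd:4 wr:2>
#1 ALU src=r1,r2 dispatched  <A:2 Mu:1 Ld:2 B:0 rd:2 wr:1>
#2 MUL src=r2,r2 dispatched  <A:2 Mu:0 Ld:2 B:0 rd:1 wr:0>
#3 ALU src=r2,r0 held:RD_PORT  <A:2 Mu:0 Ld:2 B:0 rd:1 wr:0>
#4 BR src=- held:FU  <A:2 Mu:0 Ld:2 B:0 rd:1 wr:0>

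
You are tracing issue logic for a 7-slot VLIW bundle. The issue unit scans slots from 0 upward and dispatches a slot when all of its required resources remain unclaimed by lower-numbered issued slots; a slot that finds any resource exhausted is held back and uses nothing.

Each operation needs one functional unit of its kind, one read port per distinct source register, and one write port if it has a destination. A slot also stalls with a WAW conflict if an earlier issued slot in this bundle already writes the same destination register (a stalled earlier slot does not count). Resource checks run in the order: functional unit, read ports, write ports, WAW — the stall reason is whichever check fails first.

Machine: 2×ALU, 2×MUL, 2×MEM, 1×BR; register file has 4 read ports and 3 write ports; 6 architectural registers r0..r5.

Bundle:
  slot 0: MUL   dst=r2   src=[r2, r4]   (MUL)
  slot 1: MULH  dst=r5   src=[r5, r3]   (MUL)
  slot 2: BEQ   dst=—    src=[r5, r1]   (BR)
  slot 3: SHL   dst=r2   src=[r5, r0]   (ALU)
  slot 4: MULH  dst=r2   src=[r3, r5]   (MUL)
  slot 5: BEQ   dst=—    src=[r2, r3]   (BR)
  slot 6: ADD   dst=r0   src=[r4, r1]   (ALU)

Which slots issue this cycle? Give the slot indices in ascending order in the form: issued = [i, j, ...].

issued = [0, 1]

[0] MUL needs rd=2 wr=1: ok; after: ALU=2 MUL=1 MEM=2 BR=1, R=2, W=2
[1] MUL needs rd=2 wr=1: ok; after: ALU=2 MUL=0 MEM=2 BR=1, R=0, W=1
[2] BR needs rd=2 wr=0: RD_PORT; after: ALU=2 MUL=0 MEM=2 BR=1, R=0, W=1
[3] ALU needs rd=2 wr=1: RD_PORT; after: ALU=2 MUL=0 MEM=2 BR=1, R=0, W=1
[4] MUL needs rd=2 wr=1: FU; after: ALU=2 MUL=0 MEM=2 BR=1, R=0, W=1
[5] BR needs rd=2 wr=0: RD_PORT; after: ALU=2 MUL=0 MEM=2 BR=1, R=0, W=1
[6] ALU needs rd=2 wr=1: RD_PORT; after: ALU=2 MUL=0 MEM=2 BR=1, R=0, W=1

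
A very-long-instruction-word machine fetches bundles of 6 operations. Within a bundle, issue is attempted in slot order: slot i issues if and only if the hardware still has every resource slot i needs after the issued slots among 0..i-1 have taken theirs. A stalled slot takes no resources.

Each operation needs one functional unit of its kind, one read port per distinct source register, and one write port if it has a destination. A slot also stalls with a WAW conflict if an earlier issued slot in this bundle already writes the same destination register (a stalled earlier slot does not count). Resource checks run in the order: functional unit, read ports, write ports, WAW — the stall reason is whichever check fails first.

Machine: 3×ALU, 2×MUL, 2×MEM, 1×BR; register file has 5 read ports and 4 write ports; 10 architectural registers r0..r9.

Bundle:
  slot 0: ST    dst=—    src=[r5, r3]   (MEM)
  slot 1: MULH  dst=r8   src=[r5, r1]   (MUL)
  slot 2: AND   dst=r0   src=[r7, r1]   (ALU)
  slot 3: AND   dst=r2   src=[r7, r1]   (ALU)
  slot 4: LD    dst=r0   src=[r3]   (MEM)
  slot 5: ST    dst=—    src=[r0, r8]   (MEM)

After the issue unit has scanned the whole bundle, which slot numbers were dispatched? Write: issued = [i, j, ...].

(0) want 1×MEM +2rd +0wr — yes → AL3|MU2|ME1|BR1|rd3|wr4
(1) want 1×MUL +2rd +1wr — yes → AL3|MU1|ME1|BR1|rd1|wr3
(2) want 1×ALU +2rd +1wr — RD_PORT → AL3|MU1|ME1|BR1|rd1|wr3
(3) want 1×ALU +2rd +1wr — RD_PORT → AL3|MU1|ME1|BR1|rd1|wr3
(4) want 1×MEM +1rd +1wr — yes → AL3|MU1|ME0|BR1|rd0|wr2
(5) want 1×MEM +2rd +0wr — FU → AL3|MU1|ME0|BR1|rd0|wr2

issued = [0, 1, 4]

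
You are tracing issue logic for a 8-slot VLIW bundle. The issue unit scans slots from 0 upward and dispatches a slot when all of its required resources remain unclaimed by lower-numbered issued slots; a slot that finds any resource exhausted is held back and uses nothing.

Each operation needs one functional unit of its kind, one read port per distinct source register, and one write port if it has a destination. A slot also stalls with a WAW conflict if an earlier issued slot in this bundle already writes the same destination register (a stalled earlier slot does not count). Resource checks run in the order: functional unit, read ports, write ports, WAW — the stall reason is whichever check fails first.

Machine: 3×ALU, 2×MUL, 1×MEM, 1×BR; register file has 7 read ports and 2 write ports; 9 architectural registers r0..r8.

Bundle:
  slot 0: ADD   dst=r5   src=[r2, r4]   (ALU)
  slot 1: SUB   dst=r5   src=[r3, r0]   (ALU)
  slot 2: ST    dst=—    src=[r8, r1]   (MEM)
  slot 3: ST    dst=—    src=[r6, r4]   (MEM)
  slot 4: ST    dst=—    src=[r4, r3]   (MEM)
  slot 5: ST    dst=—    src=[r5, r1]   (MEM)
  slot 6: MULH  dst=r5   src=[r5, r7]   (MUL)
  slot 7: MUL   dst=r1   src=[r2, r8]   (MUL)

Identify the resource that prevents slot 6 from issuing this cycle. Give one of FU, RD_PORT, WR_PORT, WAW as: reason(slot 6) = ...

#0 ALU src=r2,r4 dispatched  <A:2 Mu:2 Ld:1 B:1 rd:5 wr:1>
#1 ALU src=r3,r0 held:WAW  <A:2 Mu:2 Ld:1 B:1 rd:5 wr:1>
#2 MEM src=r8,r1 dispatched  <A:2 Mu:2 Ld:0 B:1 rd:3 wr:1>
#3 MEM src=r6,r4 held:FU  <A:2 Mu:2 Ld:0 B:1 rd:3 wr:1>
#4 MEM src=r4,r3 held:FU  <A:2 Mu:2 Ld:0 B:1 rd:3 wr:1>
#5 MEM src=r5,r1 held:FU  <A:2 Mu:2 Ld:0 B:1 rd:3 wr:1>
#6 MUL src=r5,r7 held:WAW  <A:2 Mu:2 Ld:0 B:1 rd:3 wr:1>
#7 MUL src=r2,r8 dispatched  <A:2 Mu:1 Ld:0 B:1 rd:1 wr:0>

reason(slot 6) = WAW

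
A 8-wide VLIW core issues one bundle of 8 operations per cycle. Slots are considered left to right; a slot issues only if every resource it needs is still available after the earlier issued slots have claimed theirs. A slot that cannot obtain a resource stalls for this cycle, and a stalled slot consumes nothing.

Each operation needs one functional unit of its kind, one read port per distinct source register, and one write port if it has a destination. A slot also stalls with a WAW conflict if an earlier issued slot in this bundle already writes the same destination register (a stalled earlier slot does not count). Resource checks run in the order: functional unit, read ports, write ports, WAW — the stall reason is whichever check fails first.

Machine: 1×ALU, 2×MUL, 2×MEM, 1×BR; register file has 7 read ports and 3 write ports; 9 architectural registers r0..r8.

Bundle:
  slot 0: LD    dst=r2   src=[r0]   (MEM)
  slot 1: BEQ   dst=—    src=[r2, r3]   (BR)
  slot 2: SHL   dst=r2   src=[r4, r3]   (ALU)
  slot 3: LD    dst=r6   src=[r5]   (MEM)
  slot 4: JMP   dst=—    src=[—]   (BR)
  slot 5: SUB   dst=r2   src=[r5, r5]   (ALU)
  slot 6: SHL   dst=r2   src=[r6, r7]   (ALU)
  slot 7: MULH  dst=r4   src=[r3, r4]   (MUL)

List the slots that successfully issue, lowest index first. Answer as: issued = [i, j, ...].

issued = [0, 1, 3, 7]

[0] MEM needs rd=1 wr=1: ok; after: ALU=1 MUL=2 MEM=1 BR=1, R=6, W=2
[1] BR needs rd=2 wr=0: ok; after: ALU=1 MUL=2 MEM=1 BR=0, R=4, W=2
[2] ALU needs rd=2 wr=1: WAW; after: ALU=1 MUL=2 MEM=1 BR=0, R=4, W=2
[3] MEM needs rd=1 wr=1: ok; after: ALU=1 MUL=2 MEM=0 BR=0, R=3, W=1
[4] BR needs rd=0 wr=0: FU; after: ALU=1 MUL=2 MEM=0 BR=0, R=3, W=1
[5] ALU needs rd=1 wr=1: WAW; after: ALU=1 MUL=2 MEM=0 BR=0, R=3, W=1
[6] ALU needs rd=2 wr=1: WAW; after: ALU=1 MUL=2 MEM=0 BR=0, R=3, W=1
[7] MUL needs rd=2 wr=1: ok; after: ALU=1 MUL=1 MEM=0 BR=0, R=1, W=0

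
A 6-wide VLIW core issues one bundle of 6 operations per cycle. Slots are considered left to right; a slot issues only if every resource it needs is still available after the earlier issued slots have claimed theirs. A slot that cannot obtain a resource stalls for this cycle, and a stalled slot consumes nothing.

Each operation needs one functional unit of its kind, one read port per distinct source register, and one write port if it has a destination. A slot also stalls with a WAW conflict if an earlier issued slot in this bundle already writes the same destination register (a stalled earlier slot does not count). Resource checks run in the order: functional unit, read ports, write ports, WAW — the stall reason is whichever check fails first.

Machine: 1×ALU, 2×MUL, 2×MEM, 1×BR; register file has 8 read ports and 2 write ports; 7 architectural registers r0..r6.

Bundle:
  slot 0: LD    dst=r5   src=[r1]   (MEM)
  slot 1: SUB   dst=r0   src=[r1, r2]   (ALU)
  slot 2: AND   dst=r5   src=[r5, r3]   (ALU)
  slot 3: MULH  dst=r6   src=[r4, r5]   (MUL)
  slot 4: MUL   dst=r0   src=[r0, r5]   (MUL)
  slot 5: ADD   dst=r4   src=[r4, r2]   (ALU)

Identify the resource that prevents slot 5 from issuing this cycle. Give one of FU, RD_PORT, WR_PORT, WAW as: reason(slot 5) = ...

  0. MEM→r5 ⇒ go  {1A/2Mu/1Ld/1B | 7r 1w}
  1. ALU→r0 ⇒ go  {0A/2Mu/1Ld/1B | 5r 0w}
  2. ALU→r5 ⇒ no(FU)  {0A/2Mu/1Ld/1B | 5r 0w}
  3. MUL→r6 ⇒ no(WR_PORT)  {0A/2Mu/1Ld/1B | 5r 0w}
  4. MUL→r0 ⇒ no(WR_PORT)  {0A/2Mu/1Ld/1B | 5r 0w}
  5. ALU→r4 ⇒ no(FU)  {0A/2Mu/1Ld/1B | 5r 0w}

reason(slot 5) = FU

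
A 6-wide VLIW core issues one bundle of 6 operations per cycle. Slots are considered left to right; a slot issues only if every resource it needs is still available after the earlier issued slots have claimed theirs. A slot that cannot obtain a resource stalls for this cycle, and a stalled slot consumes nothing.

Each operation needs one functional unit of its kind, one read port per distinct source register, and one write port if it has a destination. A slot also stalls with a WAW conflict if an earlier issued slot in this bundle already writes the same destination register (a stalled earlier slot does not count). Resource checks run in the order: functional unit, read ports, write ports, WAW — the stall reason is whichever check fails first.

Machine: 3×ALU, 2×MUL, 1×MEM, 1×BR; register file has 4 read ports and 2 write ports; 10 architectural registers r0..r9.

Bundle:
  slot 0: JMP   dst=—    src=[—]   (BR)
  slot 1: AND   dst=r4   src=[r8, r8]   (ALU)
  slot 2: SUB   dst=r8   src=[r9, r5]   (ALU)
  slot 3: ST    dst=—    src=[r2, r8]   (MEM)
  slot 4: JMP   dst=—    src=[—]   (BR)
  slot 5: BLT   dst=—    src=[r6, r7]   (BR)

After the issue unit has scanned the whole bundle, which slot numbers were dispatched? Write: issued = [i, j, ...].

issued = [0, 1, 2]

slot 0 (BR): ISSUE — free A3,Mu2,Ld1,B0 rp4 wp2
slot 1 (ALU): ISSUE — free A2,Mu2,Ld1,B0 rp3 wp1
slot 2 (ALU): ISSUE — free A1,Mu2,Ld1,B0 rp1 wp0
slot 3 (MEM): stall RD_PORT — free A1,Mu2,Ld1,B0 rp1 wp0
slot 4 (BR): stall FU — free A1,Mu2,Ld1,B0 rp1 wp0
slot 5 (BR): stall FU — free A1,Mu2,Ld1,B0 rp1 wp0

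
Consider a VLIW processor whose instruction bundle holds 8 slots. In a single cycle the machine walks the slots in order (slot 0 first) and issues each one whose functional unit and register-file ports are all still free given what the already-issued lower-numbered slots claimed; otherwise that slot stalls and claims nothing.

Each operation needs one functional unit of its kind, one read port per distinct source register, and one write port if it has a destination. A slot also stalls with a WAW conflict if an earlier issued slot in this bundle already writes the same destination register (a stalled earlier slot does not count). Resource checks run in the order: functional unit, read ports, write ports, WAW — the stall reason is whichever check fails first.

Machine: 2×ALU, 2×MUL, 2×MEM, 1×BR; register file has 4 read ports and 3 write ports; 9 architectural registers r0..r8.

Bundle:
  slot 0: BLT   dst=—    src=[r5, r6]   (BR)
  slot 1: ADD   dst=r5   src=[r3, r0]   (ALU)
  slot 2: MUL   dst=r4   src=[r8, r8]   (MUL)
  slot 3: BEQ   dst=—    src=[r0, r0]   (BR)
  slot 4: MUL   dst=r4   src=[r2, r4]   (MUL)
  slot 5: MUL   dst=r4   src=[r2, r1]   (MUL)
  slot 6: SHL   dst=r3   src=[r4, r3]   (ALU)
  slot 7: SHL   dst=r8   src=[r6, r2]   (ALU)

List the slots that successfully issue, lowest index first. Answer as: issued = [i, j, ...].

  0. BR ⇒ go  {2A/2Mu/2Ld/0B | 2r 3w}
  1. ALU→r5 ⇒ go  {1A/2Mu/2Ld/0B | 0r 2w}
  2. MUL→r4 ⇒ no(RD_PORT)  {1A/2Mu/2Ld/0B | 0r 2w}
  3. BR ⇒ no(FU)  {1A/2Mu/2Ld/0B | 0r 2w}
  4. MUL→r4 ⇒ no(RD_PORT)  {1A/2Mu/2Ld/0B | 0r 2w}
  5. MUL→r4 ⇒ no(RD_PORT)  {1A/2Mu/2Ld/0B | 0r 2w}
  6. ALU→r3 ⇒ no(RD_PORT)  {1A/2Mu/2Ld/0B | 0r 2w}
  7. ALU→r8 ⇒ no(RD_PORT)  {1A/2Mu/2Ld/0B | 0r 2w}

issued = [0, 1]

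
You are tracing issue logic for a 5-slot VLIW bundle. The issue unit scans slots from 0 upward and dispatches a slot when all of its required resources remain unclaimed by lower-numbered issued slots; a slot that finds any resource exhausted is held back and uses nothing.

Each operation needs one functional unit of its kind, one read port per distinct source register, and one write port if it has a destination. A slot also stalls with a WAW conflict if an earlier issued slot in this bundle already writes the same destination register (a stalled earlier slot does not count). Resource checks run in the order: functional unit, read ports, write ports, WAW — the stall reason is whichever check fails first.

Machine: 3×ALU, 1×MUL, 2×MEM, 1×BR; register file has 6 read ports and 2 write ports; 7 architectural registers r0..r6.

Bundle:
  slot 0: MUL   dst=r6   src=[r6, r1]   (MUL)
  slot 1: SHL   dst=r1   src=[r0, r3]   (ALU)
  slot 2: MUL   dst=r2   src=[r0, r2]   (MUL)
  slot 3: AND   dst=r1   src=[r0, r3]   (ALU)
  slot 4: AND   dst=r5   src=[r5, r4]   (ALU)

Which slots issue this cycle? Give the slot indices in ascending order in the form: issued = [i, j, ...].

slot 0 (MUL): ISSUE — free A3,Mu0,Ld2,B1 rp4 wp1
slot 1 (ALU): ISSUE — free A2,Mu0,Ld2,B1 rp2 wp0
slot 2 (MUL): stall FU — free A2,Mu0,Ld2,B1 rp2 wp0
slot 3 (ALU): stall WR_PORT — free A2,Mu0,Ld2,B1 rp2 wp0
slot 4 (ALU): stall WR_PORT — free A2,Mu0,Ld2,B1 rp2 wp0

issued = [0, 1]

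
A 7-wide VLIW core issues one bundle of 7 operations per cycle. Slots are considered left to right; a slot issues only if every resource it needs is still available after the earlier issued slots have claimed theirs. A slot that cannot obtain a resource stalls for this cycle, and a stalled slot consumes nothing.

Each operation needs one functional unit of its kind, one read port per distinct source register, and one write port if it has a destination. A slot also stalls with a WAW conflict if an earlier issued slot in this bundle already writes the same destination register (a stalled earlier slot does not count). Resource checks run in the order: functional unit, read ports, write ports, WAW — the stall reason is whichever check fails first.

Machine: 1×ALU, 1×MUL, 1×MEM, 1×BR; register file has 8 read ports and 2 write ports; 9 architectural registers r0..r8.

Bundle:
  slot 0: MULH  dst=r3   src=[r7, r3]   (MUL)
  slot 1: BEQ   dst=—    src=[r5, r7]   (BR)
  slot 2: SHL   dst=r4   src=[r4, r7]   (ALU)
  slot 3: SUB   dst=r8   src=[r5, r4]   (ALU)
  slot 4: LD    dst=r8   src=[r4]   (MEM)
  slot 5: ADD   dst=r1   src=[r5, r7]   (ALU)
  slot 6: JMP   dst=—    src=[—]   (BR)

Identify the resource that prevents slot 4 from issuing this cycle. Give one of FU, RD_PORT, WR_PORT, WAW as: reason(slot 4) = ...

reason(slot 4) = WR_PORT

slot 0 (MUL): ISSUE — free A1,Mu0,Ld1,B1 rp6 wp1
slot 1 (BR): ISSUE — free A1,Mu0,Ld1,B0 rp4 wp1
slot 2 (ALU): ISSUE — free A0,Mu0,Ld1,B0 rp2 wp0
slot 3 (ALU): stall FU — free A0,Mu0,Ld1,B0 rp2 wp0
slot 4 (MEM): stall WR_PORT — free A0,Mu0,Ld1,B0 rp2 wp0
slot 5 (ALU): stall FU — free A0,Mu0,Ld1,B0 rp2 wp0
slot 6 (BR): stall FU — free A0,Mu0,Ld1,B0 rp2 wp0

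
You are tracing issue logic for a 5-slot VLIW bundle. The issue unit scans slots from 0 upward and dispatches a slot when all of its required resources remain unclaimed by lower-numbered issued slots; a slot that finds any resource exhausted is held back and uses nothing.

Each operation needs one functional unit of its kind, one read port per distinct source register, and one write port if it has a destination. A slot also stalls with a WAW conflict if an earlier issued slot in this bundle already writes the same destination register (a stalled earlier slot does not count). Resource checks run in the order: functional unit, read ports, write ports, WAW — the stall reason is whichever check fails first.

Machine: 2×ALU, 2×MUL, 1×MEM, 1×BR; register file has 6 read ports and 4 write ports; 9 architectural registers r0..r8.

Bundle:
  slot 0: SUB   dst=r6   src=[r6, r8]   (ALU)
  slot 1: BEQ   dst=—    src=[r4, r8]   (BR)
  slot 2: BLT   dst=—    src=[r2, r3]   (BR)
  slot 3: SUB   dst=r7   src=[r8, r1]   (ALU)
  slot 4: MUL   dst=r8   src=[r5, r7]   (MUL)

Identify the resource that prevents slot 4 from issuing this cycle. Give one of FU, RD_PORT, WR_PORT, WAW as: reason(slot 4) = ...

  0. ALU→r6 ⇒ go  {1A/2Mu/1Ld/1B | 4r 3w}
  1. BR ⇒ go  {1A/2Mu/1Ld/0B | 2r 3w}
  2. BR ⇒ no(FU)  {1A/2Mu/1Ld/0B | 2r 3w}
  3. ALU→r7 ⇒ go  {0A/2Mu/1Ld/0B | 0r 2w}
  4. MUL→r8 ⇒ no(RD_PORT)  {0A/2Mu/1Ld/0B | 0r 2w}

reason(slot 4) = RD_PORT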